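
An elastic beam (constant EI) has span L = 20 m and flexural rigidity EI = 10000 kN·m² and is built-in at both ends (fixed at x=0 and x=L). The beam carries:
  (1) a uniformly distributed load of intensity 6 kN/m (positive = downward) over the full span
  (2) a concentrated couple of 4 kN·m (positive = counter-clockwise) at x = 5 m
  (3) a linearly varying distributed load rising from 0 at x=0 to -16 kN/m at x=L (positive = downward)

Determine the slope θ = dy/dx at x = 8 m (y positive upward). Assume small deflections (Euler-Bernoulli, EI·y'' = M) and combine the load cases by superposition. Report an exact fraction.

Load 1 — uniform load w=6 kN/m over full span:
  θ_1 = -wx(L-x)(L-2x)/(12EI) = -6·8·(20-8)·(20-2·8)/(12·10000) = -12/625 rad
Load 2 — applied couple M₀=4 kN·m at a=5 m (b=L-a=15):
  θ_2 = (R_Ax²/2 - M_Ax - M₀(x-a))/EI  [x>a] with R_A=9/40, M_A=-3/4 = ((9/40)·8²/2 - (-3/4)·8 - 4·(8-5))/10000 = 3/25000 rad
Load 3 — triangular load w₀=-16 kN/m (0→w₀ over full span):
  θ_3 = -w₀(2x(L-x)(L-2x)(x+2L)+x²(L-x)²)/(120LEI) = -(-16)·(2·8·(20-8)·(20-2·8)·(8+2·20)+8²·(20-8)²)/(120·20·10000) = 96/3125 rad
Superposition: θ = Σ θ_i = 291/25000 rad ≈ 0.011640 rad

θ(8) = 291/25000 rad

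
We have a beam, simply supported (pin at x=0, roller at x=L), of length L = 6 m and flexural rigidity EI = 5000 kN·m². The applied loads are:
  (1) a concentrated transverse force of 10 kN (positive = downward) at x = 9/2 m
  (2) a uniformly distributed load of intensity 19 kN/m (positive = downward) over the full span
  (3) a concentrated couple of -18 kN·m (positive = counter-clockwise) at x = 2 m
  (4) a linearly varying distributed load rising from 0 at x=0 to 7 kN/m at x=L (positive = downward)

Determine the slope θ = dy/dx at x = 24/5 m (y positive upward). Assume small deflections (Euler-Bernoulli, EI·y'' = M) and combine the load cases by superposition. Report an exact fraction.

Load 1 — point force P=10 kN at a=9/2 m (b=L-a=3/2):
  θ_1 = -Pa(2L²-6Lx+3x²+a²)/(6LEI)  [x>a] = -10·(9/2)·(2·6²-6·6·(24/5)+3·(24/5)²+(9/2)²)/(6·6·5000) = 1143/400000 rad
Load 2 — uniform load w=19 kN/m over full span:
  θ_2 = -w(L³-6Lx²+4x³)/(24EI) = -19·(6³-6·6·(24/5)²+4·(24/5)³)/(24·5000) = 16929/625000 rad
Load 3 — applied couple M₀=-18 kN·m at a=2 m (b=L-a=4):
  θ_3 = (M₀x²/(2L)-M₀(x-a)+C₁)/EI  [x>a] with C₁=M₀(3b²-L²)/(6L)=-6 = ((-18)·(24/5)²/(2·6)-(-18)·((24/5)-2)+(-6))/5000 = 123/62500 rad
Load 4 — triangular load w₀=7 kN/m (0→w₀ over full span):
  θ_4 = -w₀(7L⁴-30L²x²+15x⁴)/(360LEI) = -7·(7·6⁴-30·6²·(24/5)²+15·(24/5)⁴)/(360·6·5000) = 15897/3125000 rad
Superposition: θ = Σ θ_i = 1849947/50000000 rad ≈ 0.036999 rad

θ(24/5) = 1849947/50000000 rad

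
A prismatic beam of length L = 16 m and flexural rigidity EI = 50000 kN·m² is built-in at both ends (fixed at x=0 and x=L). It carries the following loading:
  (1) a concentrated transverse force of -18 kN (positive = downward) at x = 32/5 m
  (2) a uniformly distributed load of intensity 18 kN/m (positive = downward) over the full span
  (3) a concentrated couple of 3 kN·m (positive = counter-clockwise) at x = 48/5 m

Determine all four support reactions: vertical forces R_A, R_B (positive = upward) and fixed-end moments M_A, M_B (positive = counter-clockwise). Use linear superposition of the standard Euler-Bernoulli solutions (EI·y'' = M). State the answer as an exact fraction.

R_A = 66303/500 kN, M_A = 42936/125 kN·m, R_B = 68697/500 kN, M_B = -44499/125 kN·m

Load 1 — point force P=-18 kN at a=32/5 m (b=L-a=48/5):
  R_A = Pb²(3a+b)/L³ = (-18)·(48/5)²·(3·(32/5)+(48/5))/16³ = -1458/125 kN
  M_A = Pab²/L² = (-18)·(32/5)·(48/5)²/16² = -5184/125 kN·m
  R_B = Pa²(a+3b)/L³ = (-18)·(32/5)²·((32/5)+3·(48/5))/16³ = -792/125 kN
  M_B = -Pa²b/L² = -(-18)·(32/5)²·(48/5)/16² = 3456/125 kN·m
Load 2 — uniform load w=18 kN/m over full span:
  R_A = wL/2 = 18·16/2 = 144 kN
  M_A = wL²/12 = 18·16²/12 = 384 kN·m
  R_B = wL/2 = 18·16/2 = 144 kN
  M_B = -wL²/12 = -18·16²/12 = -384 kN·m
Load 3 — applied couple M₀=3 kN·m at a=48/5 m (b=L-a=32/5):
  R_A = 6M₀ab/L³ = 6·3·(48/5)·(32/5)/16³ = 27/100 kN
  M_A = M₀b(2a-b)/L² = 3·(32/5)·(2·(48/5)-(32/5))/16² = 24/25 kN·m
  R_B = -6M₀ab/L³ = -6·3·(48/5)·(32/5)/16³ = -27/100 kN
  M_B = M₀a(2b-a)/L² = 3·(48/5)·(2·(32/5)-(48/5))/16² = 9/25 kN·m
Superposition: R_A = 66303/500 kN, M_A = 42936/125 kN·m, R_B = 68697/500 kN, M_B = -44499/125 kN·m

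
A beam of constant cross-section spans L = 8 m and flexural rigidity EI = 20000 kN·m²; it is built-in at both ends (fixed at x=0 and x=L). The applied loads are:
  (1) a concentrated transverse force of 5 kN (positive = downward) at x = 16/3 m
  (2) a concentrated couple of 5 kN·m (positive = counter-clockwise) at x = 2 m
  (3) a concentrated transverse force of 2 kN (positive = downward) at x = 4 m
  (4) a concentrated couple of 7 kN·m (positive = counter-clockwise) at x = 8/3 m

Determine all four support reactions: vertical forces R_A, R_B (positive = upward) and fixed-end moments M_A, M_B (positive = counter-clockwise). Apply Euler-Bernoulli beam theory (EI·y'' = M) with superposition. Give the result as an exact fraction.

Load 1 — point force P=5 kN at a=16/3 m (b=L-a=8/3):
  R_A = Pb²(3a+b)/L³ = 5·(8/3)²·(3·(16/3)+(8/3))/8³ = 35/27 kN
  M_A = Pab²/L² = 5·(16/3)·(8/3)²/8² = 80/27 kN·m
  R_B = Pa²(a+3b)/L³ = 5·(16/3)²·((16/3)+3·(8/3))/8³ = 100/27 kN
  M_B = -Pa²b/L² = -5·(16/3)²·(8/3)/8² = -160/27 kN·m
Load 2 — applied couple M₀=5 kN·m at a=2 m (b=L-a=6):
  R_A = 6M₀ab/L³ = 6·5·2·6/8³ = 45/64 kN
  M_A = M₀b(2a-b)/L² = 5·6·(2·2-6)/8² = -15/16 kN·m
  R_B = -6M₀ab/L³ = -6·5·2·6/8³ = -45/64 kN
  M_B = M₀a(2b-a)/L² = 5·2·(2·6-2)/8² = 25/16 kN·m
Load 3 — point force P=2 kN at a=4 m (b=L-a=4):
  R_A = Pb²(3a+b)/L³ = 2·4²·(3·4+4)/8³ = 1 kN
  M_A = Pab²/L² = 2·4·4²/8² = 2 kN·m
  R_B = Pa²(a+3b)/L³ = 2·4²·(4+3·4)/8³ = 1 kN
  M_B = -Pa²b/L² = -2·4²·4/8² = -2 kN·m
Load 4 — applied couple M₀=7 kN·m at a=8/3 m (b=L-a=16/3):
  R_A = 6M₀ab/L³ = 6·7·(8/3)·(16/3)/8³ = 7/6 kN
  M_A = M₀b(2a-b)/L² = 7·(16/3)·(2·(8/3)-(16/3))/8² = 0 kN·m
  R_B = -6M₀ab/L³ = -6·7·(8/3)·(16/3)/8³ = -7/6 kN
  M_B = M₀a(2b-a)/L² = 7·(8/3)·(2·(16/3)-(8/3))/8² = 7/3 kN·m
Superposition: R_A = 7199/1728 kN, M_A = 1739/432 kN·m, R_B = 4897/1728 kN, M_B = -1741/432 kN·m

R_A = 7199/1728 kN, M_A = 1739/432 kN·m, R_B = 4897/1728 kN, M_B = -1741/432 kN·m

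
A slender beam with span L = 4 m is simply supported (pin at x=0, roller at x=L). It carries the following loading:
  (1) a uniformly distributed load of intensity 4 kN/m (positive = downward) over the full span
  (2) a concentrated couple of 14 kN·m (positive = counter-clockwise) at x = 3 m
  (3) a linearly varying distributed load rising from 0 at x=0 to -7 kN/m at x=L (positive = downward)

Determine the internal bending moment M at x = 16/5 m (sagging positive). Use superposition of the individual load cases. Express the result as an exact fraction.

Load 1 — uniform load w=4 kN/m over full span:
  M_1 = wx(L-x)/2 = 4·(16/5)·(4-(16/5))/2 = 128/25 kN·m
Load 2 — applied couple M₀=14 kN·m at a=3 m (b=L-a=1):
  M_2 = M₀x/L - M₀  [x>a] = 14·(16/5)/4 - 14 = -14/5 kN·m
Load 3 — triangular load w₀=-7 kN/m (0→w₀ over full span):
  M_3 = w₀Lx/6 - w₀x³/(6L) = (-7)·4·(16/5)/6 - (-7)·(16/5)³/(6·4) = -672/125 kN·m
Superposition: M = Σ M_i = -382/125 kN·m ≈ -3.056000 kN·m

M(16/5) = -382/125 kN·m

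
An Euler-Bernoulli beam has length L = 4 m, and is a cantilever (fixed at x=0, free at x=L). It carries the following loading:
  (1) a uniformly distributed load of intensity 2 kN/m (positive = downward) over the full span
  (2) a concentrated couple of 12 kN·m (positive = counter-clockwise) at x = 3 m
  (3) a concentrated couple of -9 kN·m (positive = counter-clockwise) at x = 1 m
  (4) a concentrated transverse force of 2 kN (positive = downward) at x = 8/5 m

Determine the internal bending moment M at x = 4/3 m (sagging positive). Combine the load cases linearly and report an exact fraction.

M(4/3) = 196/45 kN·m

Load 1 — uniform load w=2 kN/m over full span:
  M_1 = -w(L-x)²/2 = -2·(4-(4/3))²/2 = -64/9 kN·m
Load 2 — applied couple M₀=12 kN·m at a=3 m (b=L-a=1):
  M_2 = M₀  [x≤a] = 12 = 12 kN·m
Load 3 — applied couple M₀=-9 kN·m at a=1 m (b=L-a=3):
  M_3 = 0  [x>a] = 0 kN·m
Load 4 — point force P=2 kN at a=8/5 m (b=L-a=12/5):
  M_4 = -P(a-x)  [x≤a] = -2·((8/5)-(4/3)) = -8/15 kN·m
Superposition: M = Σ M_i = 196/45 kN·m ≈ 4.355556 kN·m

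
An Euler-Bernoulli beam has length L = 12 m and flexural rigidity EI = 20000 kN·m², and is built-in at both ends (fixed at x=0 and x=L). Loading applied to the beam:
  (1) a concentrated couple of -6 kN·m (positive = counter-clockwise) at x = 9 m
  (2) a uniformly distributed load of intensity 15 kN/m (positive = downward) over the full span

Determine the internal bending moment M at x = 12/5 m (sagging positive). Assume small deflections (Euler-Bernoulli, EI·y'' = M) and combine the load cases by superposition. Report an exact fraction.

Load 1 — applied couple M₀=-6 kN·m at a=9 m (b=L-a=3):
  M_1 = R_Ax - M_A  [x≤a] with R_A=-9/16, M_A=-15/8 = (-9/16)·(12/5) - (-15/8) = 21/40 kN·m
Load 2 — uniform load w=15 kN/m over full span:
  M_2 = wLx/2 - wL²/12 - wx²/2 = 15·12·(12/5)/2 - 15·12²/12 - 15·(12/5)²/2 = -36/5 kN·m
Superposition: M = Σ M_i = -267/40 kN·m ≈ -6.675000 kN·m

M(12/5) = -267/40 kN·m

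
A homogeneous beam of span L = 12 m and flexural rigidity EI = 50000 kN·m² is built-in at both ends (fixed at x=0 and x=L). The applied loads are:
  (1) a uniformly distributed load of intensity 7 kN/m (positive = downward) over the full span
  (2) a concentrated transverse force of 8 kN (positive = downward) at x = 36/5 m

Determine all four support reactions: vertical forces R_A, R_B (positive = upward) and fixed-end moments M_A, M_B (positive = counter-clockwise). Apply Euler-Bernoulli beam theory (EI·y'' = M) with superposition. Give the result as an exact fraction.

Load 1 — uniform load w=7 kN/m over full span:
  R_A = wL/2 = 7·12/2 = 42 kN
  M_A = wL²/12 = 7·12²/12 = 84 kN·m
  R_B = wL/2 = 7·12/2 = 42 kN
  M_B = -wL²/12 = -7·12²/12 = -84 kN·m
Load 2 — point force P=8 kN at a=36/5 m (b=L-a=24/5):
  R_A = Pb²(3a+b)/L³ = 8·(24/5)²·(3·(36/5)+(24/5))/12³ = 352/125 kN
  M_A = Pab²/L² = 8·(36/5)·(24/5)²/12² = 1152/125 kN·m
  R_B = Pa²(a+3b)/L³ = 8·(36/5)²·((36/5)+3·(24/5))/12³ = 648/125 kN
  M_B = -Pa²b/L² = -8·(36/5)²·(24/5)/12² = -1728/125 kN·m
Superposition: R_A = 5602/125 kN, M_A = 11652/125 kN·m, R_B = 5898/125 kN, M_B = -12228/125 kN·m

R_A = 5602/125 kN, M_A = 11652/125 kN·m, R_B = 5898/125 kN, M_B = -12228/125 kN·m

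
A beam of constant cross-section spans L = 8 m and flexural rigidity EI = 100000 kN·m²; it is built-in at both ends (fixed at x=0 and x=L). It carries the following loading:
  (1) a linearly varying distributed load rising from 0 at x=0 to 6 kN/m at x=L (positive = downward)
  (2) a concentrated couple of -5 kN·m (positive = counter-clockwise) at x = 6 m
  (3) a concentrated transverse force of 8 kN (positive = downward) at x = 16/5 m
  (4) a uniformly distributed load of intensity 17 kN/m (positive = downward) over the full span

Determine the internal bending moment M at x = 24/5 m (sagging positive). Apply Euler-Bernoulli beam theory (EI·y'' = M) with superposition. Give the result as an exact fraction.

M(24/5) = 1466521/30000 kN·m

Load 1 — triangular load w₀=6 kN/m (0→w₀ over full span):
  M_1 = 3w₀Lx/20 - w₀L²/30 - w₀x³/(6L) = 3·6·8·(24/5)/20 - 6·8²/30 - 6·(24/5)³/(6·8) = 992/125 kN·m
Load 2 — applied couple M₀=-5 kN·m at a=6 m (b=L-a=2):
  M_2 = R_Ax - M_A  [x≤a] with R_A=-45/64, M_A=-25/16 = (-45/64)·(24/5) - (-25/16) = -29/16 kN·m
Load 3 — point force P=8 kN at a=16/5 m (b=L-a=24/5):
  M_3 = Pa²(a+3b)(L-x)/L³ - Pa²b/L²  [x>a] = 8·(16/5)²·((16/5)+3·(24/5))·(8-(24/5))/8³ - 8·(16/5)²·(24/5)/8² = 1792/625 kN·m
Load 4 — uniform load w=17 kN/m over full span:
  M_4 = wLx/2 - wL²/12 - wx²/2 = 17·8·(24/5)/2 - 17·8²/12 - 17·(24/5)²/2 = 2992/75 kN·m
Superposition: M = Σ M_i = 1466521/30000 kN·m ≈ 48.884033 kN·m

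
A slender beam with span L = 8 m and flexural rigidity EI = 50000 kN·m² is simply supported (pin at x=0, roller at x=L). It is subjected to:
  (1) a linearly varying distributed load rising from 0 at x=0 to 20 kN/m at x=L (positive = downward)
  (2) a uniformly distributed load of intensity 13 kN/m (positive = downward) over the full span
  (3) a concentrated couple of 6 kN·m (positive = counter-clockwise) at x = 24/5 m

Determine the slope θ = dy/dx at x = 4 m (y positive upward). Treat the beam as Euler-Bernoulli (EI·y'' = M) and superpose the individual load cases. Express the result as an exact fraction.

θ(4) = -1193/5625000 rad

Load 1 — triangular load w₀=20 kN/m (0→w₀ over full span):
  θ_1 = -w₀(7L⁴-30L²x²+15x⁴)/(360LEI) = -20·(7·8⁴-30·8²·4²+15·4⁴)/(360·8·50000) = -7/28125 rad
Load 2 — uniform load w=13 kN/m over full span:
  θ_2 = -w(L³-6Lx²+4x³)/(24EI) = -13·(8³-6·8·4²+4·4³)/(24·50000) = 0 rad
Load 3 — applied couple M₀=6 kN·m at a=24/5 m (b=L-a=16/5):
  θ_3 = (M₀x²/(2L)+C₁)/EI  [x≤a] with C₁=M₀(3b²-L²)/(6L)=-104/25 = (6·4²/(2·8)+(-104/25))/50000 = 23/625000 rad
Superposition: θ = Σ θ_i = -1193/5625000 rad ≈ -0.000212 rad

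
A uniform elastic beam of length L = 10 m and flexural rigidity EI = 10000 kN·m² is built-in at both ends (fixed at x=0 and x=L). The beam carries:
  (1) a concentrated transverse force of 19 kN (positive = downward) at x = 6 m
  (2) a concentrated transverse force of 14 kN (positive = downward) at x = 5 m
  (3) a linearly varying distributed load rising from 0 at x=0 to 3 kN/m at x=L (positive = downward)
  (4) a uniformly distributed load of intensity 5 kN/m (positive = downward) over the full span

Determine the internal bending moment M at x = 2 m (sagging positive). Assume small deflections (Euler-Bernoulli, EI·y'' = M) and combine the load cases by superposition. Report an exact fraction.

Load 1 — point force P=19 kN at a=6 m (b=L-a=4):
  M_1 = Pb²(3a+b)x/L³ - Pab²/L²  [x≤a] = 19·4²·(3·6+4)·2/10³ - 19·6·4²/10² = -608/125 kN·m
Load 2 — point force P=14 kN at a=5 m (b=L-a=5):
  M_2 = Pb²(3a+b)x/L³ - Pab²/L²  [x≤a] = 14·5²·(3·5+5)·2/10³ - 14·5·5²/10² = -7/2 kN·m
Load 3 — triangular load w₀=3 kN/m (0→w₀ over full span):
  M_3 = 3w₀Lx/20 - w₀L²/30 - w₀x³/(6L) = 3·3·10·2/20 - 3·10²/30 - 3·2³/(6·10) = -7/5 kN·m
Load 4 — uniform load w=5 kN/m over full span:
  M_4 = wLx/2 - wL²/12 - wx²/2 = 5·10·2/2 - 5·10²/12 - 5·2²/2 = -5/3 kN·m
Superposition: M = Σ M_i = -8573/750 kN·m ≈ -11.430667 kN·m

M(2) = -8573/750 kN·m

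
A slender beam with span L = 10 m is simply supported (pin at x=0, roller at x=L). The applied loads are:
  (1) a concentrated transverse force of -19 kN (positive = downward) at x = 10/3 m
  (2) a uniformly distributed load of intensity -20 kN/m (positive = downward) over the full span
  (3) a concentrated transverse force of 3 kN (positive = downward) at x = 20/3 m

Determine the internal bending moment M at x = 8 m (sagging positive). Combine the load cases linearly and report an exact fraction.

Load 1 — point force P=-19 kN at a=10/3 m (b=L-a=20/3):
  M_1 = Pa(L-x)/L  [x>a] = (-19)·(10/3)·(10-8)/10 = -38/3 kN·m
Load 2 — uniform load w=-20 kN/m over full span:
  M_2 = wx(L-x)/2 = (-20)·8·(10-8)/2 = -160 kN·m
Load 3 — point force P=3 kN at a=20/3 m (b=L-a=10/3):
  M_3 = Pa(L-x)/L  [x>a] = 3·(20/3)·(10-8)/10 = 4 kN·m
Superposition: M = Σ M_i = -506/3 kN·m ≈ -168.666667 kN·m

M(8) = -506/3 kN·m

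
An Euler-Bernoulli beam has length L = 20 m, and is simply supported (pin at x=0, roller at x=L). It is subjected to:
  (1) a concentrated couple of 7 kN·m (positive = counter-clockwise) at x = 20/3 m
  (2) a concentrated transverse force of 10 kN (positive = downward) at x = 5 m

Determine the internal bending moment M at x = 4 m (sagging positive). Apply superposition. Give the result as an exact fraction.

M(4) = 157/5 kN·m

Load 1 — applied couple M₀=7 kN·m at a=20/3 m (b=L-a=40/3):
  M_1 = M₀x/L  [x≤a] = 7·4/20 = 7/5 kN·m
Load 2 — point force P=10 kN at a=5 m (b=L-a=15):
  M_2 = Pbx/L  [x≤a] = 10·15·4/20 = 30 kN·m
Superposition: M = Σ M_i = 157/5 kN·m ≈ 31.400000 kN·m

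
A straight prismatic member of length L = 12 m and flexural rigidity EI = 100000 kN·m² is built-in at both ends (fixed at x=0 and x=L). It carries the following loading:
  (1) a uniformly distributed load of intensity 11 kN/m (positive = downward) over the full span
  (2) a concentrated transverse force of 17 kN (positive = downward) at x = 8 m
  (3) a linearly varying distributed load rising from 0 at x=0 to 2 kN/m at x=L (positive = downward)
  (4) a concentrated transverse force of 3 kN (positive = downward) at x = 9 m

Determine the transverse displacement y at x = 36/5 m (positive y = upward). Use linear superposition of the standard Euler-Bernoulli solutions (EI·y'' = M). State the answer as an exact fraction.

y(36/5) = -22852233/3125000000 m

Load 1 — uniform load w=11 kN/m over full span:
  y_1 = -wx²(L-x)²/(24EI) = -11·(36/5)²·(12-(36/5))²/(24·100000) = -10692/1953125 m
Load 2 — point force P=17 kN at a=8 m (b=L-a=4):
  y_2 = -Pb²x²(3aL-(3a+b)x)/(6L³EI)  [x≤a] = -17·4²·(36/5)²·(3·8·12-(3·8+4)·(36/5))/(6·12³·100000) = -459/390625 m
Load 3 — triangular load w₀=2 kN/m (0→w₀ over full span):
  y_3 = -w₀x²(L-x)²(x+2L)/(120LEI) = -2·(36/5)²·(12-(36/5))²·((36/5)+2·12)/(120·12·100000) = -25272/48828125 m
Load 4 — point force P=3 kN at a=9 m (b=L-a=3):
  y_4 = -Pb²x²(3aL-(3a+b)x)/(6L³EI)  [x≤a] = -3·3²·(36/5)²·(3·9·12-(3·9+3)·(36/5))/(6·12³·100000) = -729/5000000 m
Superposition: y = Σ y_i = -22852233/3125000000 m ≈ -0.007313 m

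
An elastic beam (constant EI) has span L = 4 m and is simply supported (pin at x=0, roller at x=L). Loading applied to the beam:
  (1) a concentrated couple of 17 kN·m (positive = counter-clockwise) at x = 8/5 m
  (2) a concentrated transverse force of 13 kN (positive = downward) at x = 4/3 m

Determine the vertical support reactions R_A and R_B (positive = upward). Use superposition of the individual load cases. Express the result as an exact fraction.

R_A = 155/12 kN, R_B = 1/12 kN

Load 1 — applied couple M₀=17 kN·m at a=8/5 m (b=L-a=12/5):
  R_A = M₀/L = 17/4 kN
  R_B = -M₀/L = -17/4 kN
Load 2 — point force P=13 kN at a=4/3 m (b=L-a=8/3):
  R_A = Pb/L = 13·(8/3)/4 = 26/3 kN
  R_B = Pa/L = 13·(4/3)/4 = 13/3 kN
Superposition: R_A = 155/12 kN, R_B = 1/12 kN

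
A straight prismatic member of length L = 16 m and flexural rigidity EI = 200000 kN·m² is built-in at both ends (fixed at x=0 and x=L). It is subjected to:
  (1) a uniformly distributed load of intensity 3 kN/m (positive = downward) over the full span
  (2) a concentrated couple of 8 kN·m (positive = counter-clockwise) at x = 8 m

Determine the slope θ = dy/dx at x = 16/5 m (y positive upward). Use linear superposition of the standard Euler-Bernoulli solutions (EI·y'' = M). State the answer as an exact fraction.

Load 1 — uniform load w=3 kN/m over full span:
  θ_1 = -wx(L-x)(L-2x)/(12EI) = -3·(16/5)·(16-(16/5))·(16-2·(16/5))/(12·200000) = -192/390625 rad
Load 2 — applied couple M₀=8 kN·m at a=8 m (b=L-a=8):
  θ_2 = (R_Ax²/2 - M_Ax)/EI  [x≤a] with R_A=3/4, M_A=2 = ((3/4)·(16/5)²/2 - 2·(16/5))/200000 = -1/78125 rad
Superposition: θ = Σ θ_i = -197/390625 rad ≈ -0.000504 rad

θ(16/5) = -197/390625 rad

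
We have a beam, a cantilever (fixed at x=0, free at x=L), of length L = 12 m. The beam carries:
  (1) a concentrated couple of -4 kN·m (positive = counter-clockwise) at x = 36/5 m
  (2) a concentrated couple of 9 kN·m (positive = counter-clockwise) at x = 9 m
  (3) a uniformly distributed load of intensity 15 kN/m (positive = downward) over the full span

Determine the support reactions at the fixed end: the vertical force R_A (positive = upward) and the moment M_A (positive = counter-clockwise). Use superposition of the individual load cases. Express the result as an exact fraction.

R_A = 180 kN, M_A = 1075 kN·m

Load 1 — applied couple M₀=-4 kN·m at a=36/5 m (b=L-a=24/5):
  R_A = 0 kN
  M_A = -M₀ = -(-4) = 4 kN·m
Load 2 — applied couple M₀=9 kN·m at a=9 m (b=L-a=3):
  R_A = 0 kN
  M_A = -M₀ = -9 kN·m
Load 3 — uniform load w=15 kN/m over full span:
  R_A = wL = 15·12 = 180 kN
  M_A = wL²/2 = 15·12²/2 = 1080 kN·m
Superposition: R_A = 180 kN, M_A = 1075 kN·m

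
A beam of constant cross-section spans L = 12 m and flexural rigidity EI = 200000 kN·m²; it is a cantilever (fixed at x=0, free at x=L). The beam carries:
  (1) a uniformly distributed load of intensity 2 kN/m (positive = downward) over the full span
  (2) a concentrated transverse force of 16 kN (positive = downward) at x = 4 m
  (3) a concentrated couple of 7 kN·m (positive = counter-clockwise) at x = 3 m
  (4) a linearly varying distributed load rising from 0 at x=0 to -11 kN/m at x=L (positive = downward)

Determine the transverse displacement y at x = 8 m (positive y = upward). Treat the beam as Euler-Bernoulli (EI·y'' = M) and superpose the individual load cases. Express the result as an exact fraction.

y(8) = 710653/18000000 m

Load 1 — uniform load w=2 kN/m over full span:
  y_1 = -wx²(x²-4Lx+6L²)/(24EI) = -2·8²·(8²-4·12·8+6·12²)/(24·200000) = -136/9375 m
Load 2 — point force P=16 kN at a=4 m (b=L-a=8):
  y_2 = -Pa²(3x-a)/(6EI)  [x>a] = -16·4²·(3·8-4)/(6·200000) = -8/1875 m
Load 3 — applied couple M₀=7 kN·m at a=3 m (b=L-a=9):
  y_3 = M₀a(2x-a)/(2EI)  [x>a] = 7·3·(2·8-3)/(2·200000) = 273/400000 m
Load 4 — triangular load w₀=-11 kN/m (0→w₀ over full span):
  y_4 = (w₀Lx³/12-w₀L²x²/6-w₀x⁵/(120L))/EI = ((-11)·12·8³/12-(-11)·12²·8²/6-(-11)·8⁵/(120·12))/200000 = 8096/140625 m
Superposition: y = Σ y_i = 710653/18000000 m ≈ 0.039481 m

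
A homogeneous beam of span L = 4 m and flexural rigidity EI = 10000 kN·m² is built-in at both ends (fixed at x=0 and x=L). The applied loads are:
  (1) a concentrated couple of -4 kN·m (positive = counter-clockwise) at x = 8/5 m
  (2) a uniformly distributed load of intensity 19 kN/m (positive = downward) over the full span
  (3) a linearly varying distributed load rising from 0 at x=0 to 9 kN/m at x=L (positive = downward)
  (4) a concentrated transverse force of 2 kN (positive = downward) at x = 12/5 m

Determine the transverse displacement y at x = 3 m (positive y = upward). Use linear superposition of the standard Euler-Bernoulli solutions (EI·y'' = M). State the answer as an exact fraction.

Load 1 — applied couple M₀=-4 kN·m at a=8/5 m (b=L-a=12/5):
  y_1 = (R_Ax³/6 - M_Ax²/2 - M₀(x-a)²/2)/EI  [x>a] with R_A=-36/25, M_A=-12/25 = ((-36/25)·3³/6 - (-12/25)·3²/2 - (-4)·(3-(8/5))²/2)/10000 = -1/25000 m
Load 2 — uniform load w=19 kN/m over full span:
  y_2 = -wx²(L-x)²/(24EI) = -19·3²·(4-3)²/(24·10000) = -57/80000 m
Load 3 — triangular load w₀=9 kN/m (0→w₀ over full span):
  y_3 = -w₀x²(L-x)²(x+2L)/(120LEI) = -9·3²·(4-3)²·(3+2·4)/(120·4·10000) = -297/1600000 m
Load 4 — point force P=2 kN at a=12/5 m (b=L-a=8/5):
  y_4 = -Pa²(L-x)²(3bL-(3b+a)(L-x))/(6L³EI)  [x>a] = -2·(12/5)²·(4-3)²·(3·(8/5)·4-(3·(8/5)+(12/5))·(4-3))/(6·4³·10000) = -9/250000 m
Superposition: y = Σ y_i = -7793/8000000 m ≈ -0.000974 m

y(3) = -7793/8000000 m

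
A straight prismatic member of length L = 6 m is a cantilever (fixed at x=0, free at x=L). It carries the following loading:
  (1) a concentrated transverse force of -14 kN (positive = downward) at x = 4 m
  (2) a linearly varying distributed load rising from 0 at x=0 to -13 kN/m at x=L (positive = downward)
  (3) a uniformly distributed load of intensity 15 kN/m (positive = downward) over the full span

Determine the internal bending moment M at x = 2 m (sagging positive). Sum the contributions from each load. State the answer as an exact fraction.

M(2) = -100/9 kN·m

Load 1 — point force P=-14 kN at a=4 m (b=L-a=2):
  M_1 = -P(a-x)  [x≤a] = -(-14)·(4-2) = 28 kN·m
Load 2 — triangular load w₀=-13 kN/m (0→w₀ over full span):
  M_2 = w₀Lx/2 - w₀L²/3 - w₀x³/(6L) = (-13)·6·2/2 - (-13)·6²/3 - (-13)·2³/(6·6) = 728/9 kN·m
Load 3 — uniform load w=15 kN/m over full span:
  M_3 = -w(L-x)²/2 = -15·(6-2)²/2 = -120 kN·m
Superposition: M = Σ M_i = -100/9 kN·m ≈ -11.111111 kN·m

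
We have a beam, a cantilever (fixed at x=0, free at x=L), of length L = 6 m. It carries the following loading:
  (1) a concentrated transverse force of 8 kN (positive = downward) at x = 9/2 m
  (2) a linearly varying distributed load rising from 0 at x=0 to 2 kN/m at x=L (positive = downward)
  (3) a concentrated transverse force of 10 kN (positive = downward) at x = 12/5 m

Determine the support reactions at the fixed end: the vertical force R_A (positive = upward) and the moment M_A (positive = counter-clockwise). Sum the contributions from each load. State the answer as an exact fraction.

R_A = 24 kN, M_A = 84 kN·m

Load 1 — point force P=8 kN at a=9/2 m (b=L-a=3/2):
  R_A = P = 8 kN
  M_A = Pa = 8·(9/2) = 36 kN·m
Load 2 — triangular load w₀=2 kN/m (0→w₀ over full span):
  R_A = w₀L/2 = 2·6/2 = 6 kN
  M_A = w₀L²/3 = 2·6²/3 = 24 kN·m
Load 3 — point force P=10 kN at a=12/5 m (b=L-a=18/5):
  R_A = P = 10 kN
  M_A = Pa = 10·(12/5) = 24 kN·m
Superposition: R_A = 24 kN, M_A = 84 kN·m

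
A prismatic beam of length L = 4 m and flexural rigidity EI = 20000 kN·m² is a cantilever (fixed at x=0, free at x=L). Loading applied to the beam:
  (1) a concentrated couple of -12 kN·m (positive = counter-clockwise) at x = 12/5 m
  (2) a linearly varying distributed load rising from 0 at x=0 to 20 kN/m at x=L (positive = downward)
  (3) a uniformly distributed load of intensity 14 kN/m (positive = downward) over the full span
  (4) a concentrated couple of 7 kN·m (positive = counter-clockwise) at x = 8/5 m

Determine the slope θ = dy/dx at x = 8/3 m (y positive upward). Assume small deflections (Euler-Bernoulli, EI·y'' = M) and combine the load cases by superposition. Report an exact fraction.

Load 1 — applied couple M₀=-12 kN·m at a=12/5 m (b=L-a=8/5):
  θ_1 = M₀a/EI  [x>a] = (-12)·(12/5)/20000 = -9/6250 rad
Load 2 — triangular load w₀=20 kN/m (0→w₀ over full span):
  θ_2 = (w₀Lx²/4-w₀L²x/3-w₀x⁴/(24L))/EI = (20·4·(8/3)²/4-20·4²·(8/3)/3-20·(8/3)⁴/(24·4))/20000 = -232/30375 rad
Load 3 — uniform load w=14 kN/m over full span:
  θ_3 = -wx(x²-3Lx+3L²)/(6EI) = -14·(8/3)·((8/3)²-3·4·(8/3)+3·4²)/(6·20000) = -364/50625 rad
Load 4 — applied couple M₀=7 kN·m at a=8/5 m (b=L-a=12/5):
  θ_4 = M₀a/EI  [x>a] = 7·(8/5)/20000 = 7/12500 rad
Superposition: θ = Σ θ_i = -47713/3037500 rad ≈ -0.015708 rad

θ(8/3) = -47713/3037500 rad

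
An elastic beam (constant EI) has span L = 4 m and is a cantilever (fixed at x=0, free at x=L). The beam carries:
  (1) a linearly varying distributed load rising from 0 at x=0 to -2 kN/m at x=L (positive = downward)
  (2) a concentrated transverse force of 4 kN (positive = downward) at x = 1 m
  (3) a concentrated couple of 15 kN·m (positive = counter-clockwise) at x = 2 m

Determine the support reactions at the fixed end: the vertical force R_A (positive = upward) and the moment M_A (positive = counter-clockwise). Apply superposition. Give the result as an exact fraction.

Load 1 — triangular load w₀=-2 kN/m (0→w₀ over full span):
  R_A = w₀L/2 = (-2)·4/2 = -4 kN
  M_A = w₀L²/3 = (-2)·4²/3 = -32/3 kN·m
Load 2 — point force P=4 kN at a=1 m (b=L-a=3):
  R_A = P = 4 kN
  M_A = Pa = 4·1 = 4 kN·m
Load 3 — applied couple M₀=15 kN·m at a=2 m (b=L-a=2):
  R_A = 0 kN
  M_A = -M₀ = -15 kN·m
Superposition: R_A = 0 kN, M_A = -65/3 kN·m

R_A = 0 kN, M_A = -65/3 kN·m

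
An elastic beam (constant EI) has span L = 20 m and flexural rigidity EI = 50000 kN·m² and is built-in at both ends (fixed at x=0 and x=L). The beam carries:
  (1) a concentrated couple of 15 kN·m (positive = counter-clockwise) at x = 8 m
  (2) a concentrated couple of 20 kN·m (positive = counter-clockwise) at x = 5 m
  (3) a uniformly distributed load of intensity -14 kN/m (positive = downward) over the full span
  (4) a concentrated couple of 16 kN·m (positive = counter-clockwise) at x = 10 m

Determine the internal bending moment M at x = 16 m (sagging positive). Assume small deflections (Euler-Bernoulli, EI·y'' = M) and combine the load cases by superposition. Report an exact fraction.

M(16) = 6029/300 kN·m

Load 1 — applied couple M₀=15 kN·m at a=8 m (b=L-a=12):
  M_1 = R_Ax - M_A - M₀  [x>a] with R_A=27/25, M_A=9/5 = (27/25)·16 - (9/5) - 15 = 12/25 kN·m
Load 2 — applied couple M₀=20 kN·m at a=5 m (b=L-a=15):
  M_2 = R_Ax - M_A - M₀  [x>a] with R_A=9/8, M_A=-15/4 = (9/8)·16 - (-15/4) - 20 = 7/4 kN·m
Load 3 — uniform load w=-14 kN/m over full span:
  M_3 = wLx/2 - wL²/12 - wx²/2 = (-14)·20·16/2 - (-14)·20²/12 - (-14)·16²/2 = 56/3 kN·m
Load 4 — applied couple M₀=16 kN·m at a=10 m (b=L-a=10):
  M_4 = R_Ax - M_A - M₀  [x>a] with R_A=6/5, M_A=4 = (6/5)·16 - 4 - 16 = -4/5 kN·m
Superposition: M = Σ M_i = 6029/300 kN·m ≈ 20.096667 kN·m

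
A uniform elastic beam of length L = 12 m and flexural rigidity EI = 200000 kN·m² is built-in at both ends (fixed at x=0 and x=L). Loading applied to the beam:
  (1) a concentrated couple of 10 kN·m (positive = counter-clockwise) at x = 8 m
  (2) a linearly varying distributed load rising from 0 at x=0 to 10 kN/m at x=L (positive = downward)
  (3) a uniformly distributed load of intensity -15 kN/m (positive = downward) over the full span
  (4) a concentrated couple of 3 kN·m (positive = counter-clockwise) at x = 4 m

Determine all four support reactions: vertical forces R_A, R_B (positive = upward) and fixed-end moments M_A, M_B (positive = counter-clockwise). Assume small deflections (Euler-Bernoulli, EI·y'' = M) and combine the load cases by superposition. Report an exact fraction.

Load 1 — applied couple M₀=10 kN·m at a=8 m (b=L-a=4):
  R_A = 6M₀ab/L³ = 6·10·8·4/12³ = 10/9 kN
  M_A = M₀b(2a-b)/L² = 10·4·(2·8-4)/12² = 10/3 kN·m
  R_B = -6M₀ab/L³ = -6·10·8·4/12³ = -10/9 kN
  M_B = M₀a(2b-a)/L² = 10·8·(2·4-8)/12² = 0 kN·m
Load 2 — triangular load w₀=10 kN/m (0→w₀ over full span):
  R_A = 3w₀L/20 = 3·10·12/20 = 18 kN
  M_A = w₀L²/30 = 10·12²/30 = 48 kN·m
  R_B = 7w₀L/20 = 7·10·12/20 = 42 kN
  M_B = -w₀L²/20 = -10·12²/20 = -72 kN·m
Load 3 — uniform load w=-15 kN/m over full span:
  R_A = wL/2 = (-15)·12/2 = -90 kN
  M_A = wL²/12 = (-15)·12²/12 = -180 kN·m
  R_B = wL/2 = (-15)·12/2 = -90 kN
  M_B = -wL²/12 = -(-15)·12²/12 = 180 kN·m
Load 4 — applied couple M₀=3 kN·m at a=4 m (b=L-a=8):
  R_A = 6M₀ab/L³ = 6·3·4·8/12³ = 1/3 kN
  M_A = M₀b(2a-b)/L² = 3·8·(2·4-8)/12² = 0 kN·m
  R_B = -6M₀ab/L³ = -6·3·4·8/12³ = -1/3 kN
  M_B = M₀a(2b-a)/L² = 3·4·(2·8-4)/12² = 1 kN·m
Superposition: R_A = -635/9 kN, M_A = -386/3 kN·m, R_B = -445/9 kN, M_B = 109 kN·m

R_A = -635/9 kN, M_A = -386/3 kN·m, R_B = -445/9 kN, M_B = 109 kN·m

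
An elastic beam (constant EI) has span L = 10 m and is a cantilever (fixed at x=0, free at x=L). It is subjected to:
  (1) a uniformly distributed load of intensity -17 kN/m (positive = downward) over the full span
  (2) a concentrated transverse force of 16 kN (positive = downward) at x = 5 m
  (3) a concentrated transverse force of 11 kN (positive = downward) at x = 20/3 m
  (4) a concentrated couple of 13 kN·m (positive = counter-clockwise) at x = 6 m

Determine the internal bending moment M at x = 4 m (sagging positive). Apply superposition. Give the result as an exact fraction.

Load 1 — uniform load w=-17 kN/m over full span:
  M_1 = -w(L-x)²/2 = -(-17)·(10-4)²/2 = 306 kN·m
Load 2 — point force P=16 kN at a=5 m (b=L-a=5):
  M_2 = -P(a-x)  [x≤a] = -16·(5-4) = -16 kN·m
Load 3 — point force P=11 kN at a=20/3 m (b=L-a=10/3):
  M_3 = -P(a-x)  [x≤a] = -11·((20/3)-4) = -88/3 kN·m
Load 4 — applied couple M₀=13 kN·m at a=6 m (b=L-a=4):
  M_4 = M₀  [x≤a] = 13 = 13 kN·m
Superposition: M = Σ M_i = 821/3 kN·m ≈ 273.666667 kN·m

M(4) = 821/3 kN·m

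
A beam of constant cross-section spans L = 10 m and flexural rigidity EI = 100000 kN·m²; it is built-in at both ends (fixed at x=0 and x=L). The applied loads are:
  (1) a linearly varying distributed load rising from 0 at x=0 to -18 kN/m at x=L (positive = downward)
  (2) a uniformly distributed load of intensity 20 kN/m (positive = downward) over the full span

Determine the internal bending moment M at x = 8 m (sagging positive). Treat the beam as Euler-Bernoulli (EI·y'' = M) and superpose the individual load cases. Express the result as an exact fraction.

M(8) = -136/15 kN·m

Load 1 — triangular load w₀=-18 kN/m (0→w₀ over full span):
  M_1 = 3w₀Lx/20 - w₀L²/30 - w₀x³/(6L) = 3·(-18)·10·8/20 - (-18)·10²/30 - (-18)·8³/(6·10) = -12/5 kN·m
Load 2 — uniform load w=20 kN/m over full span:
  M_2 = wLx/2 - wL²/12 - wx²/2 = 20·10·8/2 - 20·10²/12 - 20·8²/2 = -20/3 kN·m
Superposition: M = Σ M_i = -136/15 kN·m ≈ -9.066667 kN·m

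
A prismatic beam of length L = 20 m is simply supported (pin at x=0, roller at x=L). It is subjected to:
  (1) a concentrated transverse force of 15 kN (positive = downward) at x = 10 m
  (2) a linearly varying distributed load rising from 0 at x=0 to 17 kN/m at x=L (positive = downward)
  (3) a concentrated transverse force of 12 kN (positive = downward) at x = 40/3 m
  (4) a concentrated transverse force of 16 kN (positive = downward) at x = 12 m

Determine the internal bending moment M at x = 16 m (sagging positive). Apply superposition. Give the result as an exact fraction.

Load 1 — point force P=15 kN at a=10 m (b=L-a=10):
  M_1 = Pa(L-x)/L  [x>a] = 15·10·(20-16)/20 = 30 kN·m
Load 2 — triangular load w₀=17 kN/m (0→w₀ over full span):
  M_2 = w₀Lx/6 - w₀x³/(6L) = 17·20·16/6 - 17·16³/(6·20) = 1632/5 kN·m
Load 3 — point force P=12 kN at a=40/3 m (b=L-a=20/3):
  M_3 = Pa(L-x)/L  [x>a] = 12·(40/3)·(20-16)/20 = 32 kN·m
Load 4 — point force P=16 kN at a=12 m (b=L-a=8):
  M_4 = Pa(L-x)/L  [x>a] = 16·12·(20-16)/20 = 192/5 kN·m
Superposition: M = Σ M_i = 2134/5 kN·m ≈ 426.800000 kN·m

M(16) = 2134/5 kN·m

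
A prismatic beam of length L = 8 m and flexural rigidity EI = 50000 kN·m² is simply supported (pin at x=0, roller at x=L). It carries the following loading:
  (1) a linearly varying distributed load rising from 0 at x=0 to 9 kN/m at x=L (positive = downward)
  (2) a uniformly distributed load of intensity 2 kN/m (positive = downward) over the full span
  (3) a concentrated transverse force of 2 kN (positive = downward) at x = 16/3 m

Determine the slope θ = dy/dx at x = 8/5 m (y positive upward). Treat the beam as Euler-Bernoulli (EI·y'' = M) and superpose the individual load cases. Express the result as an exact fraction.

Load 1 — triangular load w₀=9 kN/m (0→w₀ over full span):
  θ_1 = -w₀(7L⁴-30L²x²+15x⁴)/(360LEI) = -9·(7·8⁴-30·8²·(8/5)²+15·(8/5)⁴)/(360·8·50000) = -2912/1953125 rad
Load 2 — uniform load w=2 kN/m over full span:
  θ_2 = -w(L³-6Lx²+4x³)/(24EI) = -2·(8³-6·8·(8/5)²+4·(8/5)³)/(24·50000) = -264/390625 rad
Load 3 — point force P=2 kN at a=16/3 m (b=L-a=8/3):
  θ_3 = -Pb(L²-b²-3x²)/(6LEI)  [x≤a] = -2·(8/3)·(8²-(8/3)²-3·(8/5)²)/(6·8·50000) = -692/6328125 rad
Superposition: θ = Σ θ_i = -360092/158203125 rad ≈ -0.002276 rad

θ(8/5) = -360092/158203125 rad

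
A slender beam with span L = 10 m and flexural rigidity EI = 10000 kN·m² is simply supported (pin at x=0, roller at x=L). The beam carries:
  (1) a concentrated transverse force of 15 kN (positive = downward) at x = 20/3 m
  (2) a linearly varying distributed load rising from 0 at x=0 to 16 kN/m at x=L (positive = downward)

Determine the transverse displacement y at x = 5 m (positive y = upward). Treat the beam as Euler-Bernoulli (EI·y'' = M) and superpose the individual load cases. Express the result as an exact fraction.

Load 1 — point force P=15 kN at a=20/3 m (b=L-a=10/3):
  y_1 = -Pbx(L²-b²-x²)/(6LEI)  [x≤a] = -15·(10/3)·5·(10²-(10/3)²-5²)/(6·10·10000) = -23/864 m
Load 2 — triangular load w₀=16 kN/m (0→w₀ over full span):
  y_2 = -w₀x(7L⁴-10L²x²+3x⁴)/(360LEI) = -16·5·(7·10⁴-10·10²·5²+3·5⁴)/(360·10·10000) = -5/48 m
Superposition: y = Σ y_i = -113/864 m ≈ -0.130787 m

y(5) = -113/864 m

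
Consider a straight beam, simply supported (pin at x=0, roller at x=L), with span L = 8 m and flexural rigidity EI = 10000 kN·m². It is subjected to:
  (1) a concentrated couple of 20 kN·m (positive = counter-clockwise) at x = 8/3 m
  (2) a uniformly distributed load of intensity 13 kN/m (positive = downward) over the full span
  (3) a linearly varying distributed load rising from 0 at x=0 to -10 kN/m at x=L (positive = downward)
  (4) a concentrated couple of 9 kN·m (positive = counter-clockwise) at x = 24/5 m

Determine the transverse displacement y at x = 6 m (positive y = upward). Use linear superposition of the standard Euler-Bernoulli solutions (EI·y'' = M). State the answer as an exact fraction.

Load 1 — applied couple M₀=20 kN·m at a=8/3 m (b=L-a=16/3):
  y_1 = (M₀x³/(6L)-M₀(x-a)²/2+C₁x)/EI  [x>a] with C₁=M₀(3b²-L²)/(6L)=80/9 = (20·6³/(6·8)-20·(6-(8/3))²/2+(80/9)·6)/10000 = 29/9000 m
Load 2 — uniform load w=13 kN/m over full span:
  y_2 = -wx(L³-2Lx²+x³)/(24EI) = -13·6·(8³-2·8·6²+6³)/(24·10000) = -247/5000 m
Load 3 — triangular load w₀=-10 kN/m (0→w₀ over full span):
  y_3 = -w₀x(7L⁴-10L²x²+3x⁴)/(360LEI) = -(-10)·6·(7·8⁴-10·8²·6²+3·6⁴)/(360·8·10000) = 119/6000 m
Load 4 — applied couple M₀=9 kN·m at a=24/5 m (b=L-a=16/5):
  y_4 = (M₀x³/(6L)-M₀(x-a)²/2+C₁x)/EI  [x>a] with C₁=M₀(3b²-L²)/(6L)=-156/25 = (9·6³/(6·8)-9·(6-(24/5))²/2+(-156/25)·6)/10000 = -171/500000 m
Superposition: y = Σ y_i = -120089/4500000 m ≈ -0.026686 m

y(6) = -120089/4500000 m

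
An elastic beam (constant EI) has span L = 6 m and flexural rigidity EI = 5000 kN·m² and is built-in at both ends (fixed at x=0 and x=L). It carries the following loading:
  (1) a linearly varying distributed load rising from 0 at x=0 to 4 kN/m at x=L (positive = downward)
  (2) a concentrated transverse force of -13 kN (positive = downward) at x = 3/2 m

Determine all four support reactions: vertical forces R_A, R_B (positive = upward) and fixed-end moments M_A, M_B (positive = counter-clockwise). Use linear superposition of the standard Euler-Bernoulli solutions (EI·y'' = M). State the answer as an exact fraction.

R_A = -1179/160 kN, M_A = -987/160 kN·m, R_B = 1019/160 kN, M_B = -567/160 kN·m

Load 1 — triangular load w₀=4 kN/m (0→w₀ over full span):
  R_A = 3w₀L/20 = 3·4·6/20 = 18/5 kN
  M_A = w₀L²/30 = 4·6²/30 = 24/5 kN·m
  R_B = 7w₀L/20 = 7·4·6/20 = 42/5 kN
  M_B = -w₀L²/20 = -4·6²/20 = -36/5 kN·m
Load 2 — point force P=-13 kN at a=3/2 m (b=L-a=9/2):
  R_A = Pb²(3a+b)/L³ = (-13)·(9/2)²·(3·(3/2)+(9/2))/6³ = -351/32 kN
  M_A = Pab²/L² = (-13)·(3/2)·(9/2)²/6² = -351/32 kN·m
  R_B = Pa²(a+3b)/L³ = (-13)·(3/2)²·((3/2)+3·(9/2))/6³ = -65/32 kN
  M_B = -Pa²b/L² = -(-13)·(3/2)²·(9/2)/6² = 117/32 kN·m
Superposition: R_A = -1179/160 kN, M_A = -987/160 kN·m, R_B = 1019/160 kN, M_B = -567/160 kN·m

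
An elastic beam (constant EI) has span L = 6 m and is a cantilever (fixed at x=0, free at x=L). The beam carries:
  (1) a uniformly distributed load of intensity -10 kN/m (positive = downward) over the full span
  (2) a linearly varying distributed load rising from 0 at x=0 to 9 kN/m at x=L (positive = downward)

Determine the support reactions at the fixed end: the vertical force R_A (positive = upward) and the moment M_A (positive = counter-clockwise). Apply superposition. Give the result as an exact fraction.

R_A = -33 kN, M_A = -72 kN·m

Load 1 — uniform load w=-10 kN/m over full span:
  R_A = wL = (-10)·6 = -60 kN
  M_A = wL²/2 = (-10)·6²/2 = -180 kN·m
Load 2 — triangular load w₀=9 kN/m (0→w₀ over full span):
  R_A = w₀L/2 = 9·6/2 = 27 kN
  M_A = w₀L²/3 = 9·6²/3 = 108 kN·m
Superposition: R_A = -33 kN, M_A = -72 kN·m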